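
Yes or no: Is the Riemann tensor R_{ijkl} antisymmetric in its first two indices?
R_{ijkl} = -R_{jikl} (follows from metric compatibility).
Yes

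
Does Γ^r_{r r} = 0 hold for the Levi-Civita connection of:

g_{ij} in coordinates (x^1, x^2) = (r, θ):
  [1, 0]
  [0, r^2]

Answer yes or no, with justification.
Γ^r_{r r} = (1/2) g^{rr} (∂_r g_{rr} + ∂_r g_{rr} - ∂_r g_{rr}) = (1/2)(1)((0) + (0) - (0)) = 0
This equals the proposed value 0.
Yes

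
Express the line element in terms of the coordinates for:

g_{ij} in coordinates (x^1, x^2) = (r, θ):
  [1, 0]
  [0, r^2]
ds^2 = g_{ij} dx^i dx^j; only the non-zero components contribute.
ds^2 = dr^2 + r^2 dθ^2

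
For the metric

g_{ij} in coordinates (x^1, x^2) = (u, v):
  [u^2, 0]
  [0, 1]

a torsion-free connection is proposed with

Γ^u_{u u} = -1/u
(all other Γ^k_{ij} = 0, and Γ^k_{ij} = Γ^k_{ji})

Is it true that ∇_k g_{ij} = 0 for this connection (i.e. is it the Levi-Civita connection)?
Using ∇_k g_{ij} = ∂_k g_{ij} - Γ^m_{ki} g_{mj} - Γ^m_{kj} g_{im}:
∇_u g_{uu} = (2*u) - (-u) - (-u) = 4*u ≠ 0
So the connection is not metric compatible (it is not the Levi-Civita connection).
No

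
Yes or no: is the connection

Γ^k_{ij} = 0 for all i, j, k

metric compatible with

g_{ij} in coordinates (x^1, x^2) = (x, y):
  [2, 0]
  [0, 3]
Using ∇_k g_{ij} = ∂_k g_{ij} - Γ^m_{ki} g_{mj} - Γ^m_{kj} g_{im}:
e.g. ∇_x g_{xx} = (0) - (0) - (0) = 0
Every component ∇_k g_{ij} vanishes: the connection is metric compatible.
Yes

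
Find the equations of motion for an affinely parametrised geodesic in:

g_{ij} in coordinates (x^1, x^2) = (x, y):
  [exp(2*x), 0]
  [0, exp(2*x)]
Geodesic equation: d^2x^k/dλ^2 + Γ^k_{ij} (dx^i/dλ)(dx^j/dλ) = 0.
Non-zero Christoffel symbols:
Γ^x_{x x} = 1
Γ^x_{y y} = -1
Γ^y_{x y} = 1
Substituting (the symmetric pair Γ^k_{ij}, Γ^k_{ji} combines into a factor 2):
d^2x/dλ^2 + (dx/dλ)^2 - (dy/dλ)^2 = 0
d^2y/dλ^2 + 2 (dx/dλ)(dy/dλ) = 0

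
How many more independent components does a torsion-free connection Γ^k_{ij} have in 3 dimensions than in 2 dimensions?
Independent components in n dimensions: n × n(n+1)/2 = n^2(n+1)/2.
3D: 3 × 6 = 18
2D: 2 × 3 = 6
Difference = 18 - 6 = 12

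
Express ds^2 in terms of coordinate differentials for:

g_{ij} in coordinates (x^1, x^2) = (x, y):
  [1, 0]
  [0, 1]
ds^2 = g_{ij} dx^i dx^j; only the non-zero components contribute.
ds^2 = dx^2 + dy^2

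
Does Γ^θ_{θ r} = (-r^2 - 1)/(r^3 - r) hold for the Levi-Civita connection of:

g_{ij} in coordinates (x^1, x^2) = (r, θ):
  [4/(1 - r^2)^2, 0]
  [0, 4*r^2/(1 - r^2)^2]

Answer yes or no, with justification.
Γ^θ_{θ r} = (1/2) g^{θθ} (∂_θ g_{θr} + ∂_r g_{θθ} - ∂_θ g_{θr}) = (1/2)((1 - r^2)^2/(4*r^2))((0) + (-8*(r^3 + r)/(r^2 - 1)^3) - (0)) = (-r^2 - 1)/(r^3 - r)
This equals the proposed value (-r^2 - 1)/(r^3 - r).
Yes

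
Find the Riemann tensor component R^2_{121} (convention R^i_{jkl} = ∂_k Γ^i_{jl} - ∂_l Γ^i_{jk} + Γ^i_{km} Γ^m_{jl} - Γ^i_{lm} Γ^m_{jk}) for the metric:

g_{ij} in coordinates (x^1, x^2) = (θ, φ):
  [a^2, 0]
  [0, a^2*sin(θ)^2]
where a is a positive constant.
Non-zero Christoffel symbols (Γ^k_{ij} = Γ^k_{ji}):
Γ^θ_{φ φ} = -sin(2*θ)/2
Γ^φ_{θ φ} = 1/tan(θ)
R^φ_{θ φ θ} = ∂_φ Γ^φ_{θ θ} - ∂_θ Γ^φ_{θ φ} + Γ^φ_{φ m} Γ^m_{θ θ} - Γ^φ_{θ m} Γ^m_{θ φ}
  = (0) - (-1/sin(θ)^2) + (0) - (1/tan(θ)^2) = 1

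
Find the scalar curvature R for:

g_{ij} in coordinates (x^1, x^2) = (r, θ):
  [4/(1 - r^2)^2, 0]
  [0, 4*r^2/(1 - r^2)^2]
Non-zero Christoffel symbols (Γ^k_{ij} = Γ^k_{ji}):
Γ^r_{r r} = 2*r/(1 - r^2)
Γ^r_{θ θ} = (r^3 + r)/(r^2 - 1)
Γ^θ_{r θ} = (-r^2 - 1)/(r^3 - r)
Ricci tensor (R_{ij} = R^k_{ikj}): R_{rr} = -4/(r^2 - 1)^2, R_{rθ} = 0, R_{θθ} = -4*r^2/(r^2 - 1)^2
Inverse metric: g^{rr} = (1 - r^2)^2/4, g^{θθ} = (1 - r^2)^2/(4*r^2)
R = g^{ij} R_{ij} = ((1 - r^2)^2/4)(-4/(r^2 - 1)^2) + ((1 - r^2)^2/(4*r^2))(-4*r^2/(r^2 - 1)^2) = -2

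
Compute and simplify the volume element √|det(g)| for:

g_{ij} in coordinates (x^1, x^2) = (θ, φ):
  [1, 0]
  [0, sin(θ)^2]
det(g) = sin(θ)^2
√|det(g)| = sin(θ) (taking 0 < θ < π so that |sin(θ)| = sin(θ))
Volume element: dV = sin(θ) dθ dφ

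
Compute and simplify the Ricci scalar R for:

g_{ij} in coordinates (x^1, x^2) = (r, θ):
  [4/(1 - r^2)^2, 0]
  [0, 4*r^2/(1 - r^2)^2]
Non-zero Christoffel symbols (Γ^k_{ij} = Γ^k_{ji}):
Γ^r_{r r} = 2*r/(1 - r^2)
Γ^r_{θ θ} = (r^3 + r)/(r^2 - 1)
Γ^θ_{r θ} = (-r^2 - 1)/(r^3 - r)
Ricci tensor (R_{ij} = R^k_{ikj}): R_{rr} = -4/(r^2 - 1)^2, R_{rθ} = 0, R_{θθ} = -4*r^2/(r^2 - 1)^2
Inverse metric: g^{rr} = (1 - r^2)^2/4, g^{θθ} = (1 - r^2)^2/(4*r^2)
R = g^{ij} R_{ij} = ((1 - r^2)^2/4)(-4/(r^2 - 1)^2) + ((1 - r^2)^2/(4*r^2))(-4*r^2/(r^2 - 1)^2) = -2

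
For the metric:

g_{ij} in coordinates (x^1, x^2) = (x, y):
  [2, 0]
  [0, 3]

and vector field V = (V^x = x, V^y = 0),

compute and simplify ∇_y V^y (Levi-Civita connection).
All Christoffel symbols are zero.
∇_y V^y = ∂_y V^y + Γ^y_{y j} V^j
  = (0) + (0)(x) + (0)(0)
  = 0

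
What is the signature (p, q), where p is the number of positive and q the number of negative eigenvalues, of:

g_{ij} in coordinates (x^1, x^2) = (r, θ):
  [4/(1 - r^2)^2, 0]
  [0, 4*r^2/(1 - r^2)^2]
The metric is diagonal, so its eigenvalues are the diagonal entries: 4/(1 - r^2)^2, 4*r^2/(1 - r^2)^2 (at a generic point, where coordinate-dependent entries are positive).
2 positive, 0 negative.
(2, 0) - Riemannian (positive definite)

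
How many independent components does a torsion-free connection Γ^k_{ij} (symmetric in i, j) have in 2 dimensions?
Γ^k_{ij} has n choices for the upper index and n(n+1)/2 independent symmetric lower index pairs.
Total = 2 × 2×3/2 = 2 × 3 = 6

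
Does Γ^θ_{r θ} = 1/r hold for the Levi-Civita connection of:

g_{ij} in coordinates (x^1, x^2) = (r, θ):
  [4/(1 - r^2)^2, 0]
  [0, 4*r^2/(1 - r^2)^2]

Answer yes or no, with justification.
Γ^θ_{r θ} = (1/2) g^{θθ} (∂_r g_{θθ} + ∂_θ g_{θr} - ∂_θ g_{rθ}) = (1/2)((1 - r^2)^2/(4*r^2))((-8*(r^3 + r)/(r^2 - 1)^3) + (0) - (0)) = (-r^2 - 1)/(r^3 - r)
This differs from the proposed value 1/r.
No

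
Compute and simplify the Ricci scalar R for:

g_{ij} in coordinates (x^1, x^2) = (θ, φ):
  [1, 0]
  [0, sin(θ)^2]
Non-zero Christoffel symbols (Γ^k_{ij} = Γ^k_{ji}):
Γ^θ_{φ φ} = -sin(2*θ)/2
Γ^φ_{θ φ} = 1/tan(θ)
Ricci tensor (R_{ij} = R^k_{ikj}): R_{θθ} = 1, R_{θφ} = 0, R_{φφ} = sin(θ)^2
Inverse metric: g^{θθ} = 1, g^{φφ} = 1/sin(θ)^2
R = g^{ij} R_{ij} = (1)(1) + (1/sin(θ)^2)(sin(θ)^2) = 2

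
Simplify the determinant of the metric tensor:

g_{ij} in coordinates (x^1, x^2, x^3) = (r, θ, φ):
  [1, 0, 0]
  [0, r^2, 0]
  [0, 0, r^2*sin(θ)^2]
Diagonal metric: det(g) = g_{11}·g_{22}·g_{33}
= (1)·(r^2)·(r^2*sin(θ)^2)
det(g) = r^4*sin(θ)^2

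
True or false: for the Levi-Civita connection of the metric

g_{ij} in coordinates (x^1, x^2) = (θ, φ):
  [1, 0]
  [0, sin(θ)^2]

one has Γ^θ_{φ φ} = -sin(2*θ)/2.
Γ^θ_{φ φ} = (1/2) g^{θθ} (∂_φ g_{θφ} + ∂_φ g_{θφ} - ∂_θ g_{φφ}) = (1/2)(1)((0) + (0) - (sin(2*θ))) = -sin(2*θ)/2
This equals the proposed value -sin(2*θ)/2.
True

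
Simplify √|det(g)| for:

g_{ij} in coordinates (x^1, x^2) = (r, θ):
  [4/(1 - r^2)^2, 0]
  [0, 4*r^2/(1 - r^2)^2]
det(g) = 16*r^2/(1 - r^2)^4
√|det(g)| = 4*r/(r^2 - 1)^2
Volume element: dV = 4*r/(r^2 - 1)^2 dr dθ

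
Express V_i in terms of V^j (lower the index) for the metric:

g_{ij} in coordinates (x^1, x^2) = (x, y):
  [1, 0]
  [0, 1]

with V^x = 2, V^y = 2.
V_i = g_{ij} V^j:
V_x = (1)(2) + (0)(2) = 2
V_y = (0)(2) + (1)(2) = 2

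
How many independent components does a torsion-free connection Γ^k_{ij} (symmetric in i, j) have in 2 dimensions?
Γ^k_{ij} has n choices for the upper index and n(n+1)/2 independent symmetric lower index pairs.
Total = 2 × 2×3/2 = 2 × 3 = 6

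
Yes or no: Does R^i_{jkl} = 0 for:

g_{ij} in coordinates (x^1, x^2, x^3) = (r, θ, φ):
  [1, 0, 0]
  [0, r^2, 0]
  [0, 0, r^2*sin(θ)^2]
Non-zero Christoffel symbols:
Γ^r_{θ θ} = -r
Γ^r_{φ φ} = -r*sin(θ)^2
Γ^θ_{r θ} = 1/r
Γ^θ_{φ φ} = -sin(2*θ)/2
Γ^φ_{r φ} = 1/r
Γ^φ_{θ φ} = 1/tan(θ)
Ricci tensor: R_{rr} = 0, R_{rθ} = 0, R_{rφ} = 0, R_{θθ} = 0, R_{θφ} = 0, R_{φφ} = 0
All R_{ij} vanish; in 3 dimensions the Riemann tensor is fully determined by the Ricci tensor, so R^i_{jkl} = 0: the metric is flat (curvilinear coordinates on flat space).
Yes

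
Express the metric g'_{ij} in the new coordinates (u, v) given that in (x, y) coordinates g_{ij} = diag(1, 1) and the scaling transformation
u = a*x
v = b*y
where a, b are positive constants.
Invert the transformation: x = u/a, y = v/b
g'_{ij} = (∂x^k/∂x'^i)(∂x^l/∂x'^j) g_{kl}; with g_{kl} = δ_{kl} this is Σ_k (∂x^k/∂x'^i)(∂x^k/∂x'^j).
Jacobian: ∂x/∂u = 1/a, ∂x/∂v = 0, ∂y/∂u = 0, ∂y/∂v = 1/b
g'_{uu} = (1/a)(1/a) + (0)(0) = 1/a^2
g'_{uv} = (1/a)(0) + (0)(1/b) = 0
g'_{vv} = (0)(0) + (1/b)(1/b) = 1/b^2
g'_{ij} = diag(1/a^2, 1/b^2)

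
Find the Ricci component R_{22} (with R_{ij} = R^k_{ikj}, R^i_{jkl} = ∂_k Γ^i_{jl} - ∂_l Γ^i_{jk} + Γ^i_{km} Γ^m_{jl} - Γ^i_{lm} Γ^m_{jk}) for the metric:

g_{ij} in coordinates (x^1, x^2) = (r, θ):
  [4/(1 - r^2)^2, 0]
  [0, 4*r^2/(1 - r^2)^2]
Non-zero Christoffel symbols (Γ^k_{ij} = Γ^k_{ji}):
Γ^r_{r r} = 2*r/(1 - r^2)
Γ^r_{θ θ} = (r^3 + r)/(r^2 - 1)
Γ^θ_{r θ} = (-r^2 - 1)/(r^3 - r)
R^r_{θ r θ} = ∂_r Γ^r_{θ θ} - ∂_θ Γ^r_{θ r} + Γ^r_{r m} Γ^m_{θ θ} - Γ^r_{θ m} Γ^m_{θ r}
  = ((r^4 - 4*r^2 - 1)/(r^2 - 1)^2) - (0) + (-2*r^2*(r^2 + 1)/(r^2 - 1)^2) - (-(r^2 + 1)^2/(r^2 - 1)^2) = -4*r^2/(r^2 - 1)^2
R^θ_{θ θ θ} = 0 (a repeated index in an antisymmetric pair)
R_{θθ} = R^r_{θ r θ} + R^θ_{θ θ θ} = (-4*r^2/(r^2 - 1)^2) + (0) = -4*r^2/(r^2 - 1)^2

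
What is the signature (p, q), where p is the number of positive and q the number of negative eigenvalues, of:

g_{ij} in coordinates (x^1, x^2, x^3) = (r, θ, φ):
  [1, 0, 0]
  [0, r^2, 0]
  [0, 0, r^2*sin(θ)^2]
The metric is diagonal, so its eigenvalues are the diagonal entries: 1, r^2, r^2*sin(θ)^2 (at a generic point, where coordinate-dependent entries are positive).
3 positive, 0 negative.
(3, 0) - Riemannian (positive definite)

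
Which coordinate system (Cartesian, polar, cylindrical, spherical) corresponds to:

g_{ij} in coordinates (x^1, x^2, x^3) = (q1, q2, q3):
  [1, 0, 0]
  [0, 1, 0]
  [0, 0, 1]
All components are constant and the metric is the identity, i.e. orthonormal rectilinear coordinates.
Cartesian (3D) coordinates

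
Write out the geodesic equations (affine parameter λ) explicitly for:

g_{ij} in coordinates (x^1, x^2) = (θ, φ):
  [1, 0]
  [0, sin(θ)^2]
Geodesic equation: d^2x^k/dλ^2 + Γ^k_{ij} (dx^i/dλ)(dx^j/dλ) = 0.
Non-zero Christoffel symbols:
Γ^θ_{φ φ} = -sin(2*θ)/2
Γ^φ_{θ φ} = 1/tan(θ)
Substituting (the symmetric pair Γ^k_{ij}, Γ^k_{ji} combines into a factor 2):
d^2θ/dλ^2 - (sin(2*θ)/2) (dφ/dλ)^2 = 0
d^2φ/dλ^2 + (2/tan(θ)) (dθ/dλ)(dφ/dλ) = 0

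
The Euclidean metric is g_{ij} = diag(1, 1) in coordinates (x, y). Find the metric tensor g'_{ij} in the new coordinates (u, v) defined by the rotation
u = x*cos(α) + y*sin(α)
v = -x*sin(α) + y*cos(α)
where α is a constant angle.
Invert the transformation: x = u*cos(α) - v*sin(α), y = u*sin(α) + v*cos(α)
g'_{ij} = (∂x^k/∂x'^i)(∂x^l/∂x'^j) g_{kl}; with g_{kl} = δ_{kl} this is Σ_k (∂x^k/∂x'^i)(∂x^k/∂x'^j).
Jacobian: ∂x/∂u = cos(α), ∂x/∂v = -sin(α), ∂y/∂u = sin(α), ∂y/∂v = cos(α)
g'_{uu} = (cos(α))(cos(α)) + (sin(α))(sin(α)) = 1
g'_{uv} = (cos(α))(-sin(α)) + (sin(α))(cos(α)) = 0
g'_{vv} = (-sin(α))(-sin(α)) + (cos(α))(cos(α)) = 1
g'_{ij} = diag(1, 1)
The Euclidean metric is invariant under rotations.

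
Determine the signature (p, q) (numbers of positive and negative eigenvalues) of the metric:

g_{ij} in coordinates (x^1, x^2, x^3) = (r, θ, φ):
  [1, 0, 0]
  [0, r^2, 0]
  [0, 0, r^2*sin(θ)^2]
The metric is diagonal, so its eigenvalues are the diagonal entries: 1, r^2, r^2*sin(θ)^2 (at a generic point, where coordinate-dependent entries are positive).
3 positive, 0 negative.
(3, 0) - Riemannian (positive definite)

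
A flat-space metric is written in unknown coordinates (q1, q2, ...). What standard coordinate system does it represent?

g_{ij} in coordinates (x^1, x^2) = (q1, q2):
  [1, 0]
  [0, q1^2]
The line element ds^2 = dq1^2 + q1^2 dq2^2 is dr^2 + r^2 dθ^2 with q1 = r, q2 = θ.
polar coordinates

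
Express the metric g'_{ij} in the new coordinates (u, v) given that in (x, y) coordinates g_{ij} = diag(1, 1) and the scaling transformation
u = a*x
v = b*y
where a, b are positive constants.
Invert the transformation: x = u/a, y = v/b
g'_{ij} = (∂x^k/∂x'^i)(∂x^l/∂x'^j) g_{kl}; with g_{kl} = δ_{kl} this is Σ_k (∂x^k/∂x'^i)(∂x^k/∂x'^j).
Jacobian: ∂x/∂u = 1/a, ∂x/∂v = 0, ∂y/∂u = 0, ∂y/∂v = 1/b
g'_{uu} = (1/a)(1/a) + (0)(0) = 1/a^2
g'_{uv} = (1/a)(0) + (0)(1/b) = 0
g'_{vv} = (0)(0) + (1/b)(1/b) = 1/b^2
g'_{ij} = diag(1/a^2, 1/b^2)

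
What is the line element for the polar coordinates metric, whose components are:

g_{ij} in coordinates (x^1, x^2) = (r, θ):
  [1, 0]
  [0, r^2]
ds^2 = g_{ij} dx^i dx^j; only the non-zero components contribute.
ds^2 = dr^2 + r^2 dθ^2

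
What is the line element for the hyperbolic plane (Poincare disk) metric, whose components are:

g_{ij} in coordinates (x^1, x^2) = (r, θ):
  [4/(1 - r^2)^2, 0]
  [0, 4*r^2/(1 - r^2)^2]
ds^2 = g_{ij} dx^i dx^j; only the non-zero components contribute.
ds^2 = (4/(1 - r^2)^2) dr^2 + (4*r^2/(1 - r^2)^2) dθ^2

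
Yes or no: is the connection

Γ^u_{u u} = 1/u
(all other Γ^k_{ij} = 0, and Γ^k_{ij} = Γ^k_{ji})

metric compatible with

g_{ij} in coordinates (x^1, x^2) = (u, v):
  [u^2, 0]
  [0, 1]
Using ∇_k g_{ij} = ∂_k g_{ij} - Γ^m_{ki} g_{mj} - Γ^m_{kj} g_{im}:
e.g. ∇_u g_{uu} = (2*u) - (u) - (u) = 0
Every component ∇_k g_{ij} vanishes: the connection is metric compatible.
Yes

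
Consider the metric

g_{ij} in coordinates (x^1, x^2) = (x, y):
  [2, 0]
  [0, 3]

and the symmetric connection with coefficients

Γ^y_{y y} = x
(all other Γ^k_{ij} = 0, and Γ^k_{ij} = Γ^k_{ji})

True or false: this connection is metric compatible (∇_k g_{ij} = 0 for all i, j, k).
Using ∇_k g_{ij} = ∂_k g_{ij} - Γ^m_{ki} g_{mj} - Γ^m_{kj} g_{im}:
∇_y g_{yy} = (0) - (3*x) - (3*x) = -6*x ≠ 0
So the connection is not metric compatible (it is not the Levi-Civita connection).
False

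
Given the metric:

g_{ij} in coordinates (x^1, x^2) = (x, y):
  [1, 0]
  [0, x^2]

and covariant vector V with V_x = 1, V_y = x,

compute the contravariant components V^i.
Inverse metric (diagonal): g^{xx} = 1, g^{yy} = 1/x^2
V^i = g^{ij} V_j:
V^x = (1)(1) + (0)(x) = 1
V^y = (0)(1) + (1/x^2)(x) = 1/x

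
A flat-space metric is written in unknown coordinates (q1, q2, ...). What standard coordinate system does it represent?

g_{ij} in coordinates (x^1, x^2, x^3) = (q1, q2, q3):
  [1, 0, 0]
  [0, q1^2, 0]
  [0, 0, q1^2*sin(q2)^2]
The line element ds^2 = dq1^2 + q1^2 dq2^2 + q1^2 sin(q2)^2 dq3^2 is dr^2 + r^2 dθ^2 + r^2 sin(θ)^2 dφ^2 with q1 = r, q2 = θ, q3 = φ.
spherical coordinates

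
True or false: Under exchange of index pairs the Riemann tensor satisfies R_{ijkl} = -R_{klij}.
The pair-exchange symmetry has a plus sign: R_{ijkl} = +R_{klij}.
False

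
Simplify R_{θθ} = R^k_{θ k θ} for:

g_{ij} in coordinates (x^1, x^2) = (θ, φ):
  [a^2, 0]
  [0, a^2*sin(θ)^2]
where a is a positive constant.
Non-zero Christoffel symbols (Γ^k_{ij} = Γ^k_{ji}):
Γ^θ_{φ φ} = -sin(2*θ)/2
Γ^φ_{θ φ} = 1/tan(θ)
R^θ_{θ θ θ} = 0 (a repeated index in an antisymmetric pair)
R^φ_{θ φ θ} = ∂_φ Γ^φ_{θ θ} - ∂_θ Γ^φ_{θ φ} + Γ^φ_{φ m} Γ^m_{θ θ} - Γ^φ_{θ m} Γ^m_{θ φ}
  = (0) - (-1/sin(θ)^2) + (0) - (1/tan(θ)^2) = 1
R_{θθ} = R^θ_{θ θ θ} + R^φ_{θ φ θ} = (0) + (1) = 1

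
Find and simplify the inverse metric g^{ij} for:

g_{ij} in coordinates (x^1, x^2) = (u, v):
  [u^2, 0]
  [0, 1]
The metric is diagonal, so g^{ij} is diagonal with entries 1/g_{ii}: diag(1/(u^2), 1).
g^{ij}:
  [1/u^2, 0]
  [0, 1]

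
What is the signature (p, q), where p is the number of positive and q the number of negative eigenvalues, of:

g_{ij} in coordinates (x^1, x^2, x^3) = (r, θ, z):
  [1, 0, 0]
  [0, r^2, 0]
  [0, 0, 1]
The metric is diagonal, so its eigenvalues are the diagonal entries: 1, r^2, 1 (at a generic point, where coordinate-dependent entries are positive).
3 positive, 0 negative.
(3, 0) - Riemannian (positive definite)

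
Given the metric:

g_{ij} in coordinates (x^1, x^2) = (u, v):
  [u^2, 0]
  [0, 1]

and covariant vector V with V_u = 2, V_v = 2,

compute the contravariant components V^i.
Inverse metric (diagonal): g^{uu} = 1/u^2, g^{vv} = 1
V^i = g^{ij} V_j:
V^u = (1/u^2)(2) + (0)(2) = 2/u^2
V^v = (0)(2) + (1)(2) = 2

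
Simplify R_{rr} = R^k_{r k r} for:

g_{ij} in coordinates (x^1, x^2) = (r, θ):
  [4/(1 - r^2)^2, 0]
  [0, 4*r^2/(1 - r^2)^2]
Non-zero Christoffel symbols (Γ^k_{ij} = Γ^k_{ji}):
Γ^r_{r r} = 2*r/(1 - r^2)
Γ^r_{θ θ} = (r^3 + r)/(r^2 - 1)
Γ^θ_{r θ} = (-r^2 - 1)/(r^3 - r)
R^r_{r r r} = 0 (a repeated index in an antisymmetric pair)
R^θ_{r θ r} = ∂_θ Γ^θ_{r r} - ∂_r Γ^θ_{r θ} + Γ^θ_{θ m} Γ^m_{r r} - Γ^θ_{r m} Γ^m_{r θ}
  = (0) - ((r^4 + 4*r^2 - 1)/(r^3 - r)^2) + (2*(r^2 + 1)/(r^2 - 1)^2) - ((r^2 + 1)^2/(r^3 - r)^2) = -4/(r^2 - 1)^2
R_{rr} = R^r_{r r r} + R^θ_{r θ r} = (0) + (-4/(r^2 - 1)^2) = -4/(r^2 - 1)^2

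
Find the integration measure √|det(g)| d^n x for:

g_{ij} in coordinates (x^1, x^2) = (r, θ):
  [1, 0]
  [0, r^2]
det(g) = r^2
√|det(g)| = r
Volume element: dV = r dr dθ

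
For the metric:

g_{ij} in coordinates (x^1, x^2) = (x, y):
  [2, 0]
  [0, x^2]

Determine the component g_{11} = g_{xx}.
With x^1 = x, x^2 = y, g_{11} = g_{xx} is the row-1, column-1 entry of the matrix.
g_{11} = 2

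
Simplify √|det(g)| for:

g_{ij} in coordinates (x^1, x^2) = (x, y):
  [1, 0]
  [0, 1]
det(g) = 1
√|det(g)| = 1
Volume element: dV = 1 dx dy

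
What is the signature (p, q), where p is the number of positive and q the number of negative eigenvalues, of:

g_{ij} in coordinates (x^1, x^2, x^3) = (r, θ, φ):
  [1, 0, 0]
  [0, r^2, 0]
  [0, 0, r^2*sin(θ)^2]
The metric is diagonal, so its eigenvalues are the diagonal entries: 1, r^2, r^2*sin(θ)^2 (at a generic point, where coordinate-dependent entries are positive).
3 positive, 0 negative.
(3, 0) - Riemannian (positive definite)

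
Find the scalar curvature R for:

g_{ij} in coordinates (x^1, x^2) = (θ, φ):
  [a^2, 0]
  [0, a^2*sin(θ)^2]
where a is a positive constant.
Non-zero Christoffel symbols (Γ^k_{ij} = Γ^k_{ji}):
Γ^θ_{φ φ} = -sin(2*θ)/2
Γ^φ_{θ φ} = 1/tan(θ)
Ricci tensor (R_{ij} = R^k_{ikj}): R_{θθ} = 1, R_{θφ} = 0, R_{φφ} = sin(θ)^2
Inverse metric: g^{θθ} = 1/a^2, g^{φφ} = 1/(a^2*sin(θ)^2)
R = g^{ij} R_{ij} = (1/a^2)(1) + (1/(a^2*sin(θ)^2))(sin(θ)^2) = 2/a^2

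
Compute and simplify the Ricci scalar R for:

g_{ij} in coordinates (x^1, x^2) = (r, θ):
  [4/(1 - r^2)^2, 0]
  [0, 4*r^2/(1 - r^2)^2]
Non-zero Christoffel symbols (Γ^k_{ij} = Γ^k_{ji}):
Γ^r_{r r} = 2*r/(1 - r^2)
Γ^r_{θ θ} = (r^3 + r)/(r^2 - 1)
Γ^θ_{r θ} = (-r^2 - 1)/(r^3 - r)
Ricci tensor (R_{ij} = R^k_{ikj}): R_{rr} = -4/(r^2 - 1)^2, R_{rθ} = 0, R_{θθ} = -4*r^2/(r^2 - 1)^2
Inverse metric: g^{rr} = (1 - r^2)^2/4, g^{θθ} = (1 - r^2)^2/(4*r^2)
R = g^{ij} R_{ij} = ((1 - r^2)^2/4)(-4/(r^2 - 1)^2) + ((1 - r^2)^2/(4*r^2))(-4*r^2/(r^2 - 1)^2) = -2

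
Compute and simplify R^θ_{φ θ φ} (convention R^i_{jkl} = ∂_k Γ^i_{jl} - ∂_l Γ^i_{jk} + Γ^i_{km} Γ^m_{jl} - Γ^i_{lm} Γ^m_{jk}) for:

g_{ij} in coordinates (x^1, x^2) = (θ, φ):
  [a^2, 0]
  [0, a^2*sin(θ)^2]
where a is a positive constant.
Non-zero Christoffel symbols (Γ^k_{ij} = Γ^k_{ji}):
Γ^θ_{φ φ} = -sin(2*θ)/2
Γ^φ_{θ φ} = 1/tan(θ)
R^θ_{φ θ φ} = ∂_θ Γ^θ_{φ φ} - ∂_φ Γ^θ_{φ θ} + Γ^θ_{θ m} Γ^m_{φ φ} - Γ^θ_{φ m} Γ^m_{φ θ}
  = (-cos(2*θ)) - (0) + (0) - (-cos(θ)^2) = sin(θ)^2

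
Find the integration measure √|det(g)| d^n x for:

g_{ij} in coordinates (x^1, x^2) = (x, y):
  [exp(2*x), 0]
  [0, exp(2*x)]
det(g) = exp(4*x)
√|det(g)| = exp(2*x)
Volume element: dV = exp(2*x) dx dy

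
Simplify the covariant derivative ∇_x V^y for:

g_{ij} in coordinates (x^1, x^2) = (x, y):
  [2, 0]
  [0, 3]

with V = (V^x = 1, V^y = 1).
All Christoffel symbols are zero.
∇_x V^y = ∂_x V^y + Γ^y_{x j} V^j
  = (0) + (0)(1) + (0)(1)
  = 0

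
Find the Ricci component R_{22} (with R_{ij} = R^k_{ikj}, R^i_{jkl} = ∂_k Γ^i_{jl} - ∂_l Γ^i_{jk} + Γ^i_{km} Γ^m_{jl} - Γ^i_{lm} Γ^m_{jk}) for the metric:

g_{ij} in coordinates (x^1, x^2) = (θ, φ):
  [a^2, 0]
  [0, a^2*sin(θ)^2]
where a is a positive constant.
Non-zero Christoffel symbols (Γ^k_{ij} = Γ^k_{ji}):
Γ^θ_{φ φ} = -sin(2*θ)/2
Γ^φ_{θ φ} = 1/tan(θ)
R^θ_{φ θ φ} = ∂_θ Γ^θ_{φ φ} - ∂_φ Γ^θ_{φ θ} + Γ^θ_{θ m} Γ^m_{φ φ} - Γ^θ_{φ m} Γ^m_{φ θ}
  = (-cos(2*θ)) - (0) + (0) - (-cos(θ)^2) = sin(θ)^2
R^φ_{φ φ φ} = 0 (a repeated index in an antisymmetric pair)
R_{φφ} = R^θ_{φ θ φ} + R^φ_{φ φ φ} = (sin(θ)^2) + (0) = sin(θ)^2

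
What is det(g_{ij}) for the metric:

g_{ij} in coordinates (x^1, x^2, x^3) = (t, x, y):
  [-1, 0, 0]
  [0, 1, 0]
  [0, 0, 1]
Diagonal metric: det(g) = g_{11}·g_{22}·g_{33}
= (-1)·(1)·(1)
det(g) = -1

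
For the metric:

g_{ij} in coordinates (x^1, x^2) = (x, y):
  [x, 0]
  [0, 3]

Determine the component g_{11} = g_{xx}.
With x^1 = x, x^2 = y, g_{11} = g_{xx} is the row-1, column-1 entry of the matrix.
g_{11} = x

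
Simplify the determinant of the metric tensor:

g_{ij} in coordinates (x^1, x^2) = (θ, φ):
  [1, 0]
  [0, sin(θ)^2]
For a 2×2 metric: det(g) = g_{11}·g_{22} - g_{12}·g_{21}
= (1)·(sin(θ)^2) - (0)·(0)
= sin(θ)^2 - 0
det(g) = sin(θ)^2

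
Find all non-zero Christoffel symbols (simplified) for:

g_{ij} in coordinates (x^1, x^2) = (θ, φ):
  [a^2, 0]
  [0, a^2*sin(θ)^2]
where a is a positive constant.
Using Γ^k_{ij} = (1/2) g^{km} (∂_i g_{mj} + ∂_j g_{mi} - ∂_m g_{ij}); the metric is diagonal, so only the m = k term contributes.
Non-zero symbols (using the symmetry Γ^k_{ij} = Γ^k_{ji}):
Γ^θ_{φ φ} = (1/2) g^{θθ} (∂_φ g_{θφ} + ∂_φ g_{θφ} - ∂_θ g_{φφ}) = (1/2)(1/a^2)((0) + (0) - (a^2*sin(2*θ))) = -sin(2*θ)/2
Γ^φ_{θ φ} = (1/2) g^{φφ} (∂_θ g_{φφ} + ∂_φ g_{φθ} - ∂_φ g_{θφ}) = (1/2)(1/(a^2*sin(θ)^2))((a^2*sin(2*θ)) + (0) - (0)) = 1/tan(θ)
All other Christoffel symbols are zero.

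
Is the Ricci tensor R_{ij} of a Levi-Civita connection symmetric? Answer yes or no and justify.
R_{ij} = R^k_{ikj}; the pair symmetry R_{kilj} = R_{ljki} gives R_{ij} = R_{ji}.
Yes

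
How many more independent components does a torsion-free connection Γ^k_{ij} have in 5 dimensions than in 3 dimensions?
Independent components in n dimensions: n × n(n+1)/2 = n^2(n+1)/2.
5D: 5 × 15 = 75
3D: 3 × 6 = 18
Difference = 75 - 18 = 57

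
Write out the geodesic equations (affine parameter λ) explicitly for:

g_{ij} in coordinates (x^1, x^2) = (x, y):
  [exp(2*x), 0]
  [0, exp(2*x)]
Geodesic equation: d^2x^k/dλ^2 + Γ^k_{ij} (dx^i/dλ)(dx^j/dλ) = 0.
Non-zero Christoffel symbols:
Γ^x_{x x} = 1
Γ^x_{y y} = -1
Γ^y_{x y} = 1
Substituting (the symmetric pair Γ^k_{ij}, Γ^k_{ji} combines into a factor 2):
d^2x/dλ^2 + (dx/dλ)^2 - (dy/dλ)^2 = 0
d^2y/dλ^2 + 2 (dx/dλ)(dy/dλ) = 0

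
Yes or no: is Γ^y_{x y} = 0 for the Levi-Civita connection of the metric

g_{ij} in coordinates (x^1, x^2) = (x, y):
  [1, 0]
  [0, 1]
Γ^y_{x y} = (1/2) g^{yy} (∂_x g_{yy} + ∂_y g_{yx} - ∂_y g_{xy}) = (1/2)(1)((0) + (0) - (0)) = 0
This equals the proposed value 0.
Yes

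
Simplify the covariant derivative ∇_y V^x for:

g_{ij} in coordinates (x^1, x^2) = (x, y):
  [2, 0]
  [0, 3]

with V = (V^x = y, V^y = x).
All Christoffel symbols are zero.
∇_y V^x = ∂_y V^x + Γ^x_{y j} V^j
  = (1) + (0)(y) + (0)(x)
  = 1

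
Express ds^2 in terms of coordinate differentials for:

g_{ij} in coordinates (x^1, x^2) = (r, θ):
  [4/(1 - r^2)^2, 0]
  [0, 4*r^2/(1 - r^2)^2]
ds^2 = g_{ij} dx^i dx^j; only the non-zero components contribute.
ds^2 = (4/(1 - r^2)^2) dr^2 + (4*r^2/(1 - r^2)^2) dθ^2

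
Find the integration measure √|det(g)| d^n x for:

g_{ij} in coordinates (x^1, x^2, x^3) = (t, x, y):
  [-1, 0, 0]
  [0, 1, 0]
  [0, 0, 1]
det(g) = -1
√|det(g)| = 1
Volume element: dV = 1 dt dx dy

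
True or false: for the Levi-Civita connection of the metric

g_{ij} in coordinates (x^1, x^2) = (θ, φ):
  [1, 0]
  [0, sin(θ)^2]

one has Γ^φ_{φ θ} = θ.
Γ^φ_{φ θ} = (1/2) g^{φφ} (∂_φ g_{φθ} + ∂_θ g_{φφ} - ∂_φ g_{φθ}) = (1/2)(1/sin(θ)^2)((0) + (sin(2*θ)) - (0)) = 1/tan(θ)
This differs from the proposed value θ.
False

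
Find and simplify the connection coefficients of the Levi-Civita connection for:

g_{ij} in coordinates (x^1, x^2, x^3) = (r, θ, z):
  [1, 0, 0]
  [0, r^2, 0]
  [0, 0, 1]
Using Γ^k_{ij} = (1/2) g^{km} (∂_i g_{mj} + ∂_j g_{mi} - ∂_m g_{ij}); the metric is diagonal, so only the m = k term contributes.
Non-zero symbols (using the symmetry Γ^k_{ij} = Γ^k_{ji}):
Γ^r_{θ θ} = (1/2) g^{rr} (∂_θ g_{rθ} + ∂_θ g_{rθ} - ∂_r g_{θθ}) = (1/2)(1)((0) + (0) - (2*r)) = -r
Γ^θ_{r θ} = (1/2) g^{θθ} (∂_r g_{θθ} + ∂_θ g_{θr} - ∂_θ g_{rθ}) = (1/2)(1/r^2)((2*r) + (0) - (0)) = 1/r
All other Christoffel symbols are zero.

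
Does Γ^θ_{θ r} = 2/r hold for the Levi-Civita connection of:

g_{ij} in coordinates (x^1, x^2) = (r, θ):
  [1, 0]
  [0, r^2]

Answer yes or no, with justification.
Γ^θ_{θ r} = (1/2) g^{θθ} (∂_θ g_{θr} + ∂_r g_{θθ} - ∂_θ g_{θr}) = (1/2)(1/r^2)((0) + (2*r) - (0)) = 1/r
This differs from the proposed value 2/r.
No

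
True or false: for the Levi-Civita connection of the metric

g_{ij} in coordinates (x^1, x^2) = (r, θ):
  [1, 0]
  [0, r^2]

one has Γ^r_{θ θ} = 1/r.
Γ^r_{θ θ} = (1/2) g^{rr} (∂_θ g_{rθ} + ∂_θ g_{rθ} - ∂_r g_{θθ}) = (1/2)(1)((0) + (0) - (2*r)) = -r
This differs from the proposed value 1/r.
False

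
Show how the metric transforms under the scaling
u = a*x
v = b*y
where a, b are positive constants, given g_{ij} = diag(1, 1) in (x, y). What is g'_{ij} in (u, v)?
Invert the transformation: x = u/a, y = v/b
g'_{ij} = (∂x^k/∂x'^i)(∂x^l/∂x'^j) g_{kl}; with g_{kl} = δ_{kl} this is Σ_k (∂x^k/∂x'^i)(∂x^k/∂x'^j).
Jacobian: ∂x/∂u = 1/a, ∂x/∂v = 0, ∂y/∂u = 0, ∂y/∂v = 1/b
g'_{uu} = (1/a)(1/a) + (0)(0) = 1/a^2
g'_{uv} = (1/a)(0) + (0)(1/b) = 0
g'_{vv} = (0)(0) + (1/b)(1/b) = 1/b^2
g'_{ij} = diag(1/a^2, 1/b^2)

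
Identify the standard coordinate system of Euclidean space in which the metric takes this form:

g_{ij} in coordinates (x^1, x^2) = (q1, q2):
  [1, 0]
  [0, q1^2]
The line element ds^2 = dq1^2 + q1^2 dq2^2 is dr^2 + r^2 dθ^2 with q1 = r, q2 = θ.
polar coordinates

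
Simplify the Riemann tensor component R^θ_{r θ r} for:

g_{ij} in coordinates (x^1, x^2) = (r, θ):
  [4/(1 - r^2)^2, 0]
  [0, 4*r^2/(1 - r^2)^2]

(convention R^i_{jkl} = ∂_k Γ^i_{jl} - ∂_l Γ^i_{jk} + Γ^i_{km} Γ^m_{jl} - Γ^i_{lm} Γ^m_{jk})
Non-zero Christoffel symbols (Γ^k_{ij} = Γ^k_{ji}):
Γ^r_{r r} = 2*r/(1 - r^2)
Γ^r_{θ θ} = (r^3 + r)/(r^2 - 1)
Γ^θ_{r θ} = (-r^2 - 1)/(r^3 - r)
R^θ_{r θ r} = ∂_θ Γ^θ_{r r} - ∂_r Γ^θ_{r θ} + Γ^θ_{θ m} Γ^m_{r r} - Γ^θ_{r m} Γ^m_{r θ}
  = (0) - ((r^4 + 4*r^2 - 1)/(r^3 - r)^2) + (2*(r^2 + 1)/(r^2 - 1)^2) - ((r^2 + 1)^2/(r^3 - r)^2) = -4/(r^2 - 1)^2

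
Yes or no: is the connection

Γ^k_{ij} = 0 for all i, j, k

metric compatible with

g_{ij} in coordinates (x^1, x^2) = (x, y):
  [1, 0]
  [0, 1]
Using ∇_k g_{ij} = ∂_k g_{ij} - Γ^m_{ki} g_{mj} - Γ^m_{kj} g_{im}:
e.g. ∇_y g_{xx} = (0) - (0) - (0) = 0
Every component ∇_k g_{ij} vanishes: the connection is metric compatible.
Yes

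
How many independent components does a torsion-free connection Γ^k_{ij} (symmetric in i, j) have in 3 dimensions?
Γ^k_{ij} has n choices for the upper index and n(n+1)/2 independent symmetric lower index pairs.
Total = 3 × 3×4/2 = 3 × 6 = 18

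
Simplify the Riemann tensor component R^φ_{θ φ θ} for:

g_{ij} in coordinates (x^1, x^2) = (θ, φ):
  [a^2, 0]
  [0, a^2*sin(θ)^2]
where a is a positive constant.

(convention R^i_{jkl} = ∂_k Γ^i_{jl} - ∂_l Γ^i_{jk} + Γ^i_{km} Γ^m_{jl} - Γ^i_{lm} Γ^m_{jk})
Non-zero Christoffel symbols (Γ^k_{ij} = Γ^k_{ji}):
Γ^θ_{φ φ} = -sin(2*θ)/2
Γ^φ_{θ φ} = 1/tan(θ)
R^φ_{θ φ θ} = ∂_φ Γ^φ_{θ θ} - ∂_θ Γ^φ_{θ φ} + Γ^φ_{φ m} Γ^m_{θ θ} - Γ^φ_{θ m} Γ^m_{θ φ}
  = (0) - (-1/sin(θ)^2) + (0) - (1/tan(θ)^2) = 1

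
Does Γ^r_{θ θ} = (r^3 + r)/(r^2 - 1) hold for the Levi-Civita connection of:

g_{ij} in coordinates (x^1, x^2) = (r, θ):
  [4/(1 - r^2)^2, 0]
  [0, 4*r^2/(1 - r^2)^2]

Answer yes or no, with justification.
Γ^r_{θ θ} = (1/2) g^{rr} (∂_θ g_{rθ} + ∂_θ g_{rθ} - ∂_r g_{θθ}) = (1/2)((1 - r^2)^2/4)((0) + (0) - (-8*(r^3 + r)/(r^2 - 1)^3)) = (r^3 + r)/(r^2 - 1)
This equals the proposed value (r^3 + r)/(r^2 - 1).
Yes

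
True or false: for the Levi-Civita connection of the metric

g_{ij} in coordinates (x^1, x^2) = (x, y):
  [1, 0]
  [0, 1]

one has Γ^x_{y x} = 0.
Γ^x_{y x} = (1/2) g^{xx} (∂_y g_{xx} + ∂_x g_{xy} - ∂_x g_{yx}) = (1/2)(1)((0) + (0) - (0)) = 0
This equals the proposed value 0.
True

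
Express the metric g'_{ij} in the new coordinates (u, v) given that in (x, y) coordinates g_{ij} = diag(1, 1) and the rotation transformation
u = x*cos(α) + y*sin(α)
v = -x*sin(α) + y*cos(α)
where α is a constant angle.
Invert the transformation: x = u*cos(α) - v*sin(α), y = u*sin(α) + v*cos(α)
g'_{ij} = (∂x^k/∂x'^i)(∂x^l/∂x'^j) g_{kl}; with g_{kl} = δ_{kl} this is Σ_k (∂x^k/∂x'^i)(∂x^k/∂x'^j).
Jacobian: ∂x/∂u = cos(α), ∂x/∂v = -sin(α), ∂y/∂u = sin(α), ∂y/∂v = cos(α)
g'_{uu} = (cos(α))(cos(α)) + (sin(α))(sin(α)) = 1
g'_{uv} = (cos(α))(-sin(α)) + (sin(α))(cos(α)) = 0
g'_{vv} = (-sin(α))(-sin(α)) + (cos(α))(cos(α)) = 1
g'_{ij} = diag(1, 1)
The Euclidean metric is invariant under rotations.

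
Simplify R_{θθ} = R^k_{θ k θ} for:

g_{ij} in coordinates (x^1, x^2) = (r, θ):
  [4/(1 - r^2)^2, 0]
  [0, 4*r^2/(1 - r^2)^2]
Non-zero Christoffel symbols (Γ^k_{ij} = Γ^k_{ji}):
Γ^r_{r r} = 2*r/(1 - r^2)
Γ^r_{θ θ} = (r^3 + r)/(r^2 - 1)
Γ^θ_{r θ} = (-r^2 - 1)/(r^3 - r)
R^r_{θ r θ} = ∂_r Γ^r_{θ θ} - ∂_θ Γ^r_{θ r} + Γ^r_{r m} Γ^m_{θ θ} - Γ^r_{θ m} Γ^m_{θ r}
  = ((r^4 - 4*r^2 - 1)/(r^2 - 1)^2) - (0) + (-2*r^2*(r^2 + 1)/(r^2 - 1)^2) - (-(r^2 + 1)^2/(r^2 - 1)^2) = -4*r^2/(r^2 - 1)^2
R^θ_{θ θ θ} = 0 (a repeated index in an antisymmetric pair)
R_{θθ} = R^r_{θ r θ} + R^θ_{θ θ θ} = (-4*r^2/(r^2 - 1)^2) + (0) = -4*r^2/(r^2 - 1)^2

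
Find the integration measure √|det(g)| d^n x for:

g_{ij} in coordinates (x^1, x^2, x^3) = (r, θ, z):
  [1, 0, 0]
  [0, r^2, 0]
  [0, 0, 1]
det(g) = r^2
√|det(g)| = r
Volume element: dV = r dr dθ dz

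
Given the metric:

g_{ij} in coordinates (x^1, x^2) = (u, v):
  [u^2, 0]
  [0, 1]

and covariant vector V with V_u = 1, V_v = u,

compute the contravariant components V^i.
Inverse metric (diagonal): g^{uu} = 1/u^2, g^{vv} = 1
V^i = g^{ij} V_j:
V^u = (1/u^2)(1) + (0)(u) = 1/u^2
V^v = (0)(1) + (1)(u) = u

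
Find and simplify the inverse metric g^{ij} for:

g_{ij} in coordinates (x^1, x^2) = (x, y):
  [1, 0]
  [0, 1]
The metric is diagonal, so g^{ij} is diagonal with entries 1/g_{ii}: diag(1, 1).
g^{ij}:
  [1, 0]
  [0, 1]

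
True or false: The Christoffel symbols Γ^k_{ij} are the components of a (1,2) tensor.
Under a change of coordinates Γ picks up an inhomogeneous term ∂²x/∂x'∂x'; e.g. Γ = 0 in Cartesian coordinates but Γ^r_{θθ} = -r in polar coordinates on the same flat plane.
False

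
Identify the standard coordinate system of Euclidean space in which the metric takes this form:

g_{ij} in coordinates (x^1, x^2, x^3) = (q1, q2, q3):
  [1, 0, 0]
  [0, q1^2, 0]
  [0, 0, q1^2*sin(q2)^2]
The line element ds^2 = dq1^2 + q1^2 dq2^2 + q1^2 sin(q2)^2 dq3^2 is dr^2 + r^2 dθ^2 + r^2 sin(θ)^2 dφ^2 with q1 = r, q2 = θ, q3 = φ.
spherical coordinates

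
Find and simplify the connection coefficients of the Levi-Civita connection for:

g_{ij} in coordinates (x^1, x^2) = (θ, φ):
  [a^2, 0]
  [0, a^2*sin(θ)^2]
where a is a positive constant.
Using Γ^k_{ij} = (1/2) g^{km} (∂_i g_{mj} + ∂_j g_{mi} - ∂_m g_{ij}); the metric is diagonal, so only the m = k term contributes.
Non-zero symbols (using the symmetry Γ^k_{ij} = Γ^k_{ji}):
Γ^θ_{φ φ} = (1/2) g^{θθ} (∂_φ g_{θφ} + ∂_φ g_{θφ} - ∂_θ g_{φφ}) = (1/2)(1/a^2)((0) + (0) - (a^2*sin(2*θ))) = -sin(2*θ)/2
Γ^φ_{θ φ} = (1/2) g^{φφ} (∂_θ g_{φφ} + ∂_φ g_{φθ} - ∂_φ g_{θφ}) = (1/2)(1/(a^2*sin(θ)^2))((a^2*sin(2*θ)) + (0) - (0)) = 1/tan(θ)
All other Christoffel symbols are zero.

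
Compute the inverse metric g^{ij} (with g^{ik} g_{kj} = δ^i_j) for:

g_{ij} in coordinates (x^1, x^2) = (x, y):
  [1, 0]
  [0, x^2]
The metric is diagonal, so g^{ij} is diagonal with entries 1/g_{ii}: diag(1, 1/(x^2)).
g^{ij}:
  [1, 0]
  [0, 1/x^2]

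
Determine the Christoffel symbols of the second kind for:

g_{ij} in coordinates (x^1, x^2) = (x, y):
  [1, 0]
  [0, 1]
Using Γ^k_{ij} = (1/2) g^{km} (∂_i g_{mj} + ∂_j g_{mi} - ∂_m g_{ij}); the metric is diagonal, so only the m = k term contributes.
Every metric component is constant, so all ∂_m g_{ij} = 0 and every Christoffel symbol vanishes.
All Christoffel symbols are zero.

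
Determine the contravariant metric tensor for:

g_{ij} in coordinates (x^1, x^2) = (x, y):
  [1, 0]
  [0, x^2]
The metric is diagonal, so g^{ij} is diagonal with entries 1/g_{ii}: diag(1, 1/(x^2)).
g^{ij}:
  [1, 0]
  [0, 1/x^2]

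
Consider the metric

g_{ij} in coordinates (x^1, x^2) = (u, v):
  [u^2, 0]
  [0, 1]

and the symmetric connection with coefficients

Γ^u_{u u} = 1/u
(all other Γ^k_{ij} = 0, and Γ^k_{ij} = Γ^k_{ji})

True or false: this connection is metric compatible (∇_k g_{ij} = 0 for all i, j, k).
Using ∇_k g_{ij} = ∂_k g_{ij} - Γ^m_{ki} g_{mj} - Γ^m_{kj} g_{im}:
e.g. ∇_u g_{uu} = (2*u) - (u) - (u) = 0
Every component ∇_k g_{ij} vanishes: the connection is metric compatible.
True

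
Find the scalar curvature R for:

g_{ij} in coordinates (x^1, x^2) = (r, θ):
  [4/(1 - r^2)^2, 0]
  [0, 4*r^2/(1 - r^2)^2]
Non-zero Christoffel symbols (Γ^k_{ij} = Γ^k_{ji}):
Γ^r_{r r} = 2*r/(1 - r^2)
Γ^r_{θ θ} = (r^3 + r)/(r^2 - 1)
Γ^θ_{r θ} = (-r^2 - 1)/(r^3 - r)
Ricci tensor (R_{ij} = R^k_{ikj}): R_{rr} = -4/(r^2 - 1)^2, R_{rθ} = 0, R_{θθ} = -4*r^2/(r^2 - 1)^2
Inverse metric: g^{rr} = (1 - r^2)^2/4, g^{θθ} = (1 - r^2)^2/(4*r^2)
R = g^{ij} R_{ij} = ((1 - r^2)^2/4)(-4/(r^2 - 1)^2) + ((1 - r^2)^2/(4*r^2))(-4*r^2/(r^2 - 1)^2) = -2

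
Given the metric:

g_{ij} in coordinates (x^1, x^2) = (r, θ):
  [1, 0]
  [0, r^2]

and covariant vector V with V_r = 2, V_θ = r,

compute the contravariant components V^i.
Inverse metric (diagonal): g^{rr} = 1, g^{θθ} = 1/r^2
V^i = g^{ij} V_j:
V^r = (1)(2) + (0)(r) = 2
V^θ = (0)(2) + (1/r^2)(r) = 1/r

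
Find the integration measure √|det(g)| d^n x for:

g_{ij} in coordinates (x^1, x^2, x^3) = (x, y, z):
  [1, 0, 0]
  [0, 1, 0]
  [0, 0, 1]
det(g) = 1
√|det(g)| = 1
Volume element: dV = 1 dx dy dz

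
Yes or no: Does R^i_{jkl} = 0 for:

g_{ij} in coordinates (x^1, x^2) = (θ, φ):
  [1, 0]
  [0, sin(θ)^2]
Non-zero Christoffel symbols:
Γ^θ_{φ φ} = -sin(2*θ)/2
Γ^φ_{θ φ} = 1/tan(θ)
Ricci tensor: R_{θθ} = 1, R_{θφ} = 0, R_{φφ} = sin(θ)^2
The Ricci tensor is non-zero, so the Riemann tensor is non-zero: not flat.
No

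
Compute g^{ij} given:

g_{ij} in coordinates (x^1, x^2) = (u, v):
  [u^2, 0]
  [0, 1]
The metric is diagonal, so g^{ij} is diagonal with entries 1/g_{ii}: diag(1/(u^2), 1).
g^{ij}:
  [1/u^2, 0]
  [0, 1]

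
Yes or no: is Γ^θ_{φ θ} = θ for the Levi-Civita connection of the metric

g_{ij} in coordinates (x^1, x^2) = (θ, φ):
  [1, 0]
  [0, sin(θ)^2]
Γ^θ_{φ θ} = (1/2) g^{θθ} (∂_φ g_{θθ} + ∂_θ g_{θφ} - ∂_θ g_{φθ}) = (1/2)(1)((0) + (0) - (0)) = 0
This differs from the proposed value θ.
No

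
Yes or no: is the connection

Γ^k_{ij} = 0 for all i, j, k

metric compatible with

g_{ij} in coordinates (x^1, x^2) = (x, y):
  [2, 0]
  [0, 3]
Using ∇_k g_{ij} = ∂_k g_{ij} - Γ^m_{ki} g_{mj} - Γ^m_{kj} g_{im}:
e.g. ∇_y g_{yy} = (0) - (0) - (0) = 0
Every component ∇_k g_{ij} vanishes: the connection is metric compatible.
Yes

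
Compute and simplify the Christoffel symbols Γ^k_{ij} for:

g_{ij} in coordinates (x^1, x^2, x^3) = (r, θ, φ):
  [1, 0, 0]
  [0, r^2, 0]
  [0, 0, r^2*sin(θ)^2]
Using Γ^k_{ij} = (1/2) g^{km} (∂_i g_{mj} + ∂_j g_{mi} - ∂_m g_{ij}); the metric is diagonal, so only the m = k term contributes.
Non-zero symbols (using the symmetry Γ^k_{ij} = Γ^k_{ji}):
Γ^r_{θ θ} = (1/2) g^{rr} (∂_θ g_{rθ} + ∂_θ g_{rθ} - ∂_r g_{θθ}) = (1/2)(1)((0) + (0) - (2*r)) = -r
Γ^r_{φ φ} = (1/2) g^{rr} (∂_φ g_{rφ} + ∂_φ g_{rφ} - ∂_r g_{φφ}) = (1/2)(1)((0) + (0) - (2*r*sin(θ)^2)) = -r*sin(θ)^2
Γ^θ_{r θ} = (1/2) g^{θθ} (∂_r g_{θθ} + ∂_θ g_{θr} - ∂_θ g_{rθ}) = (1/2)(1/r^2)((2*r) + (0) - (0)) = 1/r
Γ^θ_{φ φ} = (1/2) g^{θθ} (∂_φ g_{θφ} + ∂_φ g_{θφ} - ∂_θ g_{φφ}) = (1/2)(1/r^2)((0) + (0) - (r^2*sin(2*θ))) = -sin(2*θ)/2
Γ^φ_{r φ} = (1/2) g^{φφ} (∂_r g_{φφ} + ∂_φ g_{φr} - ∂_φ g_{rφ}) = (1/2)(1/(r^2*sin(θ)^2))((2*r*sin(θ)^2) + (0) - (0)) = 1/r
Γ^φ_{θ φ} = (1/2) g^{φφ} (∂_θ g_{φφ} + ∂_φ g_{φθ} - ∂_φ g_{θφ}) = (1/2)(1/(r^2*sin(θ)^2))((r^2*sin(2*θ)) + (0) - (0)) = 1/tan(θ)
All other Christoffel symbols are zero.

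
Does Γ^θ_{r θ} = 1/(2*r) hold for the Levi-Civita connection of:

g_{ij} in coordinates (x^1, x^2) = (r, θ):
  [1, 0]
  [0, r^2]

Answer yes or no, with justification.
Γ^θ_{r θ} = (1/2) g^{θθ} (∂_r g_{θθ} + ∂_θ g_{θr} - ∂_θ g_{rθ}) = (1/2)(1/r^2)((2*r) + (0) - (0)) = 1/r
This differs from the proposed value 1/(2*r).
No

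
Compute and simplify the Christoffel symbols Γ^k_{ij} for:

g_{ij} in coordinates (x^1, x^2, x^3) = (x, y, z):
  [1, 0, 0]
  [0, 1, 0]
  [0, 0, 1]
Using Γ^k_{ij} = (1/2) g^{km} (∂_i g_{mj} + ∂_j g_{mi} - ∂_m g_{ij}); the metric is diagonal, so only the m = k term contributes.
Every metric component is constant, so all ∂_m g_{ij} = 0 and every Christoffel symbol vanishes.
All Christoffel symbols are zero.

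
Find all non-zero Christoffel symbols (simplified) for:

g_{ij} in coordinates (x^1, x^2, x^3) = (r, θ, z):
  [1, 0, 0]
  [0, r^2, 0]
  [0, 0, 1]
Using Γ^k_{ij} = (1/2) g^{km} (∂_i g_{mj} + ∂_j g_{mi} - ∂_m g_{ij}); the metric is diagonal, so only the m = k term contributes.
Non-zero symbols (using the symmetry Γ^k_{ij} = Γ^k_{ji}):
Γ^r_{θ θ} = (1/2) g^{rr} (∂_θ g_{rθ} + ∂_θ g_{rθ} - ∂_r g_{θθ}) = (1/2)(1)((0) + (0) - (2*r)) = -r
Γ^θ_{r θ} = (1/2) g^{θθ} (∂_r g_{θθ} + ∂_θ g_{θr} - ∂_θ g_{rθ}) = (1/2)(1/r^2)((2*r) + (0) - (0)) = 1/r
All other Christoffel symbols are zero.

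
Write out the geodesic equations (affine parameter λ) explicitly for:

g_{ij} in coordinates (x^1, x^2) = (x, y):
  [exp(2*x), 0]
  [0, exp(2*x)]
Geodesic equation: d^2x^k/dλ^2 + Γ^k_{ij} (dx^i/dλ)(dx^j/dλ) = 0.
Non-zero Christoffel symbols:
Γ^x_{x x} = 1
Γ^x_{y y} = -1
Γ^y_{x y} = 1
Substituting (the symmetric pair Γ^k_{ij}, Γ^k_{ji} combines into a factor 2):
d^2x/dλ^2 + (dx/dλ)^2 - (dy/dλ)^2 = 0
d^2y/dλ^2 + 2 (dx/dλ)(dy/dλ) = 0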